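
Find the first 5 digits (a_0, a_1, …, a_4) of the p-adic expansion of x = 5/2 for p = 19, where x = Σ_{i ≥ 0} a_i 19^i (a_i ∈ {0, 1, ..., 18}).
(a_0, …, a_4) = (12, 9, 9, 9, 9)

v_19(5/2) = 0 (numerator and denominator both coprime to 19), so x ∈ ℤ_19^×. Compute digits iteratively via a_i = x_i mod 19, x_{i+1} = (x_i − a_i)/19, with x_0 = x:
  x_0 = 5/2;  a_0 = 12;  x_1 = (x_0 − 12)/19 = -1/2
  x_1 = -1/2;  a_1 = 9;  x_2 = (x_1 − 9)/19 = -1/2
  x_2 = -1/2;  a_2 = 9;  x_3 = (x_2 − 9)/19 = -1/2
  x_3 = -1/2;  a_3 = 9;  x_4 = (x_3 − 9)/19 = -1/2
  x_4 = -1/2;  a_4 = 9;  x_5 = (x_4 − 9)/19 = -1/2
Digits: (12, 9, 9, 9, 9).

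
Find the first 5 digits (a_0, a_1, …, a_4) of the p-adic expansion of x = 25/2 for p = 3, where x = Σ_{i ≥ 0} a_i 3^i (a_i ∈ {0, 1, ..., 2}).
(a_0, …, a_4) = (2, 2, 2, 1, 1)

v_3(25/2) = 0 (numerator and denominator both coprime to 3), so x ∈ ℤ_3^×. Compute digits iteratively via a_i = x_i mod 3, x_{i+1} = (x_i − a_i)/3, with x_0 = x:
  x_0 = 25/2;  a_0 = 2;  x_1 = (x_0 − 2)/3 = 7/2
  x_1 = 7/2;  a_1 = 2;  x_2 = (x_1 − 2)/3 = 1/2
  x_2 = 1/2;  a_2 = 2;  x_3 = (x_2 − 2)/3 = -1/2
  x_3 = -1/2;  a_3 = 1;  x_4 = (x_3 − 1)/3 = -1/2
  x_4 = -1/2;  a_4 = 1;  x_5 = (x_4 − 1)/3 = -1/2
Digits: (2, 2, 2, 1, 1).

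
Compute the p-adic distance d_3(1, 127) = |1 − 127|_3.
d_3(1, 127) = 1/9

Step 1 — x − y = 1 − 127 = -126. Step 2 — v_3(-126) = 2 (factor: -126 = −(3^2 · 14); the sign does not affect v_p). Step 3 — |x − y|_3 = 3^{-2} = 1/9.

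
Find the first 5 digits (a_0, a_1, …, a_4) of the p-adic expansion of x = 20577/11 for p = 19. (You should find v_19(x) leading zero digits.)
(a_0, …, a_4) = (0, 0, 0, 2, 12)

v_19(20577/11) = 3, so a_0 = ... = a_2 = 0. Factor out: x = 19^3 · u with u = 3/11 a unit in ℤ_19. Expand u iteratively via a_{v+i} = u_i mod 19, u_{i+1} = (u_i − a_{v+i})/19:
  u_0 = 3/11;  a_3 = 2;  u_1 = (u_0 − 2)/19 = -1/11
  u_1 = -1/11;  a_4 = 12;  u_2 = (u_1 − 12)/19 = -7/11
Digits: (0, 0, 0, 2, 12).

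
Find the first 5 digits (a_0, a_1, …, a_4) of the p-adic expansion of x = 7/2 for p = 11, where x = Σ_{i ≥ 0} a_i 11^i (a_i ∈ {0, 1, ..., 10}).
(a_0, …, a_4) = (9, 5, 5, 5, 5)

v_11(7/2) = 0 (numerator and denominator both coprime to 11), so x ∈ ℤ_11^×. Compute digits iteratively via a_i = x_i mod 11, x_{i+1} = (x_i − a_i)/11, with x_0 = x:
  x_0 = 7/2;  a_0 = 9;  x_1 = (x_0 − 9)/11 = -1/2
  x_1 = -1/2;  a_1 = 5;  x_2 = (x_1 − 5)/11 = -1/2
  x_2 = -1/2;  a_2 = 5;  x_3 = (x_2 − 5)/11 = -1/2
  x_3 = -1/2;  a_3 = 5;  x_4 = (x_3 − 5)/11 = -1/2
  x_4 = -1/2;  a_4 = 5;  x_5 = (x_4 − 5)/11 = -1/2
Digits: (9, 5, 5, 5, 5).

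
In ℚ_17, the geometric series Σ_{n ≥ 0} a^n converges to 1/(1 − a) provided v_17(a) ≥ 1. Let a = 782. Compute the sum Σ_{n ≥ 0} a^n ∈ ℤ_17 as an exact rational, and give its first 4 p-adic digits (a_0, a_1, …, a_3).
Σ a^n = 1/(1 − a) = -1/781;  first 4 digits = (1, 12, 10, 16)

v_17(a) = 1 ≥ 1, so the series converges in ℤ_17 to 1/(1 − a) = 1/(1 − 782) = -1/781. Expand this rational in ℤ_17: compute digits iteratively via d_i = x_i mod 17, x_{i+1} = (x_i − d_i)/17. The first 4 digits are (1, 12, 10, 16).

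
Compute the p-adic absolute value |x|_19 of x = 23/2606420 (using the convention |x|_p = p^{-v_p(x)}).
|23/2606420|_19 = 130321

Step 1 — compute v_19(x) by factoring powers of 19 out of the numerator and denominator: v_19(23/2606420) = -4. Step 2 — apply |x|_p = p^{-v_p(x)} = 19^{4} = 130321.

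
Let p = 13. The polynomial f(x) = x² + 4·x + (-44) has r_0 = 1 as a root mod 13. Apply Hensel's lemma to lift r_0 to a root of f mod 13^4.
r_3 = 17668 (mod 28561)

Hensel: r_{i+1} = r_i − f(r_i)·(f′(r_i))^{-1} mod 13^{i+2}, f′(x) = 2x + 4. Iterate:
  r_0 = 1 (mod 13)
  r_1 = 92 (mod 169)
  r_2 = 92 (mod 2197)
  r_3 = 17668 (mod 28561)
Final: r = 17668 satisfies f(r) ≡ 0 mod 13^4.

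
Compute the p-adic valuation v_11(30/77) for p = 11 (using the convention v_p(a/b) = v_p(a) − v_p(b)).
v_11(30/77) = -1

Factor powers of 11 from the numerator and denominator of the reduced fraction: 30 = 11^0 · 30 and 77 = 11^1 · 7. Apply v_p(a/b) = v_p(a) − v_p(b): v_11(30/77) = 0 − 1 = -1.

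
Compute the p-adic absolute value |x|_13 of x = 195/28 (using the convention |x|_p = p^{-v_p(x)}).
|195/28|_13 = 1/13

Step 1 — compute v_13(x) by factoring powers of 13 out of the numerator and denominator: v_13(195/28) = 1. Step 2 — apply |x|_p = p^{-v_p(x)} = 13^{-1} = 1/13.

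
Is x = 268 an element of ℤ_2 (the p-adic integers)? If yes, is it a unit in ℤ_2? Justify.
x ∈ ℤ_2 but not a unit; v_2(x) = 2 > 0

ℤ_2 = {x ∈ ℚ_2 : v_2(x) ≥ 0} and ℤ_2^× = {x ∈ ℤ_2 : v_2(x) = 0}. Here v_2(268) = v_2(num) − v_2(den) = 2; compare against these criteria.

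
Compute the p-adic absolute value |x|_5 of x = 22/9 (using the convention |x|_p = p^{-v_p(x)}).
|22/9|_5 = 1

Step 1 — compute v_5(x) by factoring powers of 5 out of the numerator and denominator: v_5(22/9) = 0. Step 2 — apply |x|_p = p^{-v_p(x)} = 5^{0} = 1.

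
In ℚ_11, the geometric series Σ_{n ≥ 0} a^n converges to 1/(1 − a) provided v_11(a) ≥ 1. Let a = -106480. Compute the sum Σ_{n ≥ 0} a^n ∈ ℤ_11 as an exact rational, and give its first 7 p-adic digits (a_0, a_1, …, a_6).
Σ a^n = 1/(1 − a) = 1/106481;  first 7 digits = (1, 0, 0, 8, 3, 10, 8)

v_11(a) = 3 ≥ 1, so the series converges in ℤ_11 to 1/(1 − a) = 1/(1 − (-106480)) = 1/106481. Expand this rational in ℤ_11: compute digits iteratively via d_i = x_i mod 11, x_{i+1} = (x_i − d_i)/11. The first 7 digits are (1, 0, 0, 8, 3, 10, 8).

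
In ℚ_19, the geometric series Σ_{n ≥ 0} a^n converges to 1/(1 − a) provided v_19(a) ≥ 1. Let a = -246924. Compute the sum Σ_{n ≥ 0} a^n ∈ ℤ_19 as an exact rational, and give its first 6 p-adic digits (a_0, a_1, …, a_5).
Σ a^n = 1/(1 − a) = 1/246925;  first 6 digits = (1, 0, 0, 2, 17, 18)

v_19(a) = 3 ≥ 1, so the series converges in ℤ_19 to 1/(1 − a) = 1/(1 − (-246924)) = 1/246925. Expand this rational in ℤ_19: compute digits iteratively via d_i = x_i mod 19, x_{i+1} = (x_i − d_i)/19. The first 6 digits are (1, 0, 0, 2, 17, 18).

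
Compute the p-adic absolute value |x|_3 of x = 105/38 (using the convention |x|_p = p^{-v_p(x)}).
|105/38|_3 = 1/3

Step 1 — compute v_3(x) by factoring powers of 3 out of the numerator and denominator: v_3(105/38) = 1. Step 2 — apply |x|_p = p^{-v_p(x)} = 3^{-1} = 1/3.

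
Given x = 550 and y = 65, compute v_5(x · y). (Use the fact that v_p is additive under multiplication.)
v_5(35750) = 3

v_p(x) = 2 (factor: 550 = 5^2 · 22); v_p(y) = 1 (factor: 65 = 5^1 · 13). Additivity: v_p(xy) = v_p(x) + v_p(y) = 2 + 1 = 3. (Direct check: xy = 35750 = 5^3 · (286).)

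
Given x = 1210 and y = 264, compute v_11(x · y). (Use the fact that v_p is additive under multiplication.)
v_11(319440) = 3

v_p(x) = 2 (factor: 1210 = 11^2 · 10); v_p(y) = 1 (factor: 264 = 11^1 · 24). Additivity: v_p(xy) = v_p(x) + v_p(y) = 2 + 1 = 3. (Direct check: xy = 319440 = 11^3 · (240).)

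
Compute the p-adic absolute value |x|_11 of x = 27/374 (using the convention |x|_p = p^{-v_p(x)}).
|27/374|_11 = 11

Step 1 — compute v_11(x) by factoring powers of 11 out of the numerator and denominator: v_11(27/374) = -1. Step 2 — apply |x|_p = p^{-v_p(x)} = 11^{1} = 11.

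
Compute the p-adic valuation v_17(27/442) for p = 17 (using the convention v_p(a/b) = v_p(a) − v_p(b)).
v_17(27/442) = -1

Factor powers of 17 from the numerator and denominator of the reduced fraction: 27 = 17^0 · 27 and 442 = 17^1 · 26. Apply v_p(a/b) = v_p(a) − v_p(b): v_17(27/442) = 0 − 1 = -1.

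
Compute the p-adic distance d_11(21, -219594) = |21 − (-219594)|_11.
d_11(21, -219594) = 1/14641

Step 1 — x − y = 21 − (-219594) = 219615. Step 2 — v_11(219615) = 4 (factor: 219615 = (11^4 · 15); the sign does not affect v_p). Step 3 — |x − y|_11 = 11^{-4} = 1/14641.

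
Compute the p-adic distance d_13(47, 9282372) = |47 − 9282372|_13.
d_13(47, 9282372) = 1/371293

Step 1 — x − y = 47 − 9282372 = -9282325. Step 2 — v_13(-9282325) = 5 (factor: -9282325 = −(13^5 · 25); the sign does not affect v_p). Step 3 — |x − y|_13 = 13^{-5} = 1/371293.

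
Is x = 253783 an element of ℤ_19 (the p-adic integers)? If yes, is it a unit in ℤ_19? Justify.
x ∈ ℤ_19 but not a unit; v_19(x) = 3 > 0

ℤ_19 = {x ∈ ℚ_19 : v_19(x) ≥ 0} and ℤ_19^× = {x ∈ ℤ_19 : v_19(x) = 0}. Here v_19(253783) = v_19(num) − v_19(den) = 3; compare against these criteria.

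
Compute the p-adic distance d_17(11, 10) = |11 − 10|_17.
d_17(11, 10) = 1

Step 1 — x − y = 11 − 10 = 1. Step 2 — v_17(1) = 0 (factor: 1 = (17^0 · 1); the sign does not affect v_p). Step 3 — |x − y|_17 = 17^{0} = 1.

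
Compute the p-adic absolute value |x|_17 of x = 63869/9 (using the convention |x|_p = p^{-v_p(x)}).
|63869/9|_17 = 1/4913

Step 1 — compute v_17(x) by factoring powers of 17 out of the numerator and denominator: v_17(63869/9) = 3. Step 2 — apply |x|_p = p^{-v_p(x)} = 17^{-3} = 1/4913.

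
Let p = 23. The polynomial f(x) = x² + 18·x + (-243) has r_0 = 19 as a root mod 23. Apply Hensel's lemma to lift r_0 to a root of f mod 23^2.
r_1 = 502 (mod 529)

Hensel: r_{i+1} = r_i − f(r_i)·(f′(r_i))^{-1} mod 23^{i+2}, f′(x) = 2x + 18. Iterate:
  r_0 = 19 (mod 23)
  r_1 = 502 (mod 529)
Final: r = 502 satisfies f(r) ≡ 0 mod 23^2.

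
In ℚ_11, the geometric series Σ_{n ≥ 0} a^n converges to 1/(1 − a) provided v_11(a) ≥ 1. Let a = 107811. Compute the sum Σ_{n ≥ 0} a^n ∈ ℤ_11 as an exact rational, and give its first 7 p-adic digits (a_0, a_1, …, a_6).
Σ a^n = 1/(1 − a) = -1/107810;  first 7 digits = (1, 0, 0, 4, 7, 0, 5)

v_11(a) = 3 ≥ 1, so the series converges in ℤ_11 to 1/(1 − a) = 1/(1 − 107811) = -1/107810. Expand this rational in ℤ_11: compute digits iteratively via d_i = x_i mod 11, x_{i+1} = (x_i − d_i)/11. The first 7 digits are (1, 0, 0, 4, 7, 0, 5).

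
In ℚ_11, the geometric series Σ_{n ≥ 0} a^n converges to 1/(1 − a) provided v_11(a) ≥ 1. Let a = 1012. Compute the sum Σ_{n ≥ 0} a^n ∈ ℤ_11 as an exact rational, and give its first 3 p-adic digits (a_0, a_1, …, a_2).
Σ a^n = 1/(1 − a) = -1/1011;  first 3 digits = (1, 4, 2)

v_11(a) = 1 ≥ 1, so the series converges in ℤ_11 to 1/(1 − a) = 1/(1 − 1012) = -1/1011. Expand this rational in ℤ_11: compute digits iteratively via d_i = x_i mod 11, x_{i+1} = (x_i − d_i)/11. The first 3 digits are (1, 4, 2).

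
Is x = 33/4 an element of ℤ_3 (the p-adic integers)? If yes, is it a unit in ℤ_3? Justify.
x ∈ ℤ_3 but not a unit; v_3(x) = 1 > 0

ℤ_3 = {x ∈ ℚ_3 : v_3(x) ≥ 0} and ℤ_3^× = {x ∈ ℤ_3 : v_3(x) = 0}. Here v_3(33/4) = v_3(num) − v_3(den) = 1; compare against these criteria.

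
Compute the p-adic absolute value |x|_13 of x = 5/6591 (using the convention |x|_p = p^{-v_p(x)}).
|5/6591|_13 = 2197

Step 1 — compute v_13(x) by factoring powers of 13 out of the numerator and denominator: v_13(5/6591) = -3. Step 2 — apply |x|_p = p^{-v_p(x)} = 13^{3} = 2197.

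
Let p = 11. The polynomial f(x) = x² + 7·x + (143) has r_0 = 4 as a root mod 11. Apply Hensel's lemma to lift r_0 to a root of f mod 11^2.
r_1 = 48 (mod 121)

Hensel: r_{i+1} = r_i − f(r_i)·(f′(r_i))^{-1} mod 11^{i+2}, f′(x) = 2x + 7. Iterate:
  r_0 = 4 (mod 11)
  r_1 = 48 (mod 121)
Final: r = 48 satisfies f(r) ≡ 0 mod 11^2.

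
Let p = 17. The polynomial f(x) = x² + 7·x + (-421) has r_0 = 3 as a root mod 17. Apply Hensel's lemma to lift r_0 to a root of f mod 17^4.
r_3 = 2723 (mod 83521)

Hensel: r_{i+1} = r_i − f(r_i)·(f′(r_i))^{-1} mod 17^{i+2}, f′(x) = 2x + 7. Iterate:
  r_0 = 3 (mod 17)
  r_1 = 122 (mod 289)
  r_2 = 2723 (mod 4913)
  r_3 = 2723 (mod 83521)
Final: r = 2723 satisfies f(r) ≡ 0 mod 17^4.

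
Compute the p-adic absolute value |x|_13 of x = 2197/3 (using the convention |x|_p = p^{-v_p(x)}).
|2197/3|_13 = 1/2197

Step 1 — compute v_13(x) by factoring powers of 13 out of the numerator and denominator: v_13(2197/3) = 3. Step 2 — apply |x|_p = p^{-v_p(x)} = 13^{-3} = 1/2197.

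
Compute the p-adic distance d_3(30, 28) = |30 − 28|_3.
d_3(30, 28) = 1

Step 1 — x − y = 30 − 28 = 2. Step 2 — v_3(2) = 0 (factor: 2 = (3^0 · 2); the sign does not affect v_p). Step 3 — |x − y|_3 = 3^{0} = 1.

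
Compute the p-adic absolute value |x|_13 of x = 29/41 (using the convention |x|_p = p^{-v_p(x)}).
|29/41|_13 = 1

Step 1 — compute v_13(x) by factoring powers of 13 out of the numerator and denominator: v_13(29/41) = 0. Step 2 — apply |x|_p = p^{-v_p(x)} = 13^{0} = 1.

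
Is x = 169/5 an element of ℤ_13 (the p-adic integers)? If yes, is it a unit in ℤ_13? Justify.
x ∈ ℤ_13 but not a unit; v_13(x) = 2 > 0

ℤ_13 = {x ∈ ℚ_13 : v_13(x) ≥ 0} and ℤ_13^× = {x ∈ ℤ_13 : v_13(x) = 0}. Here v_13(169/5) = v_13(num) − v_13(den) = 2; compare against these criteria.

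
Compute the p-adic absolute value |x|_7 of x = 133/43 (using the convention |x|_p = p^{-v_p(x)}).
|133/43|_7 = 1/7

Step 1 — compute v_7(x) by factoring powers of 7 out of the numerator and denominator: v_7(133/43) = 1. Step 2 — apply |x|_p = p^{-v_p(x)} = 7^{-1} = 1/7.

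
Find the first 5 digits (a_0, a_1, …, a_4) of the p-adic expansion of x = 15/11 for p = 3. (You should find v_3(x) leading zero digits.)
(a_0, …, a_4) = (0, 1, 2, 2, 1)

v_3(15/11) = 1, so a_0 = ... = a_0 = 0. Factor out: x = 3^1 · u with u = 5/11 a unit in ℤ_3. Expand u iteratively via a_{v+i} = u_i mod 3, u_{i+1} = (u_i − a_{v+i})/3:
  u_0 = 5/11;  a_1 = 1;  u_1 = (u_0 − 1)/3 = -2/11
  u_1 = -2/11;  a_2 = 2;  u_2 = (u_1 − 2)/3 = -8/11
  u_2 = -8/11;  a_3 = 2;  u_3 = (u_2 − 2)/3 = -10/11
  u_3 = -10/11;  a_4 = 1;  u_4 = (u_3 − 1)/3 = -7/11
Digits: (0, 1, 2, 2, 1).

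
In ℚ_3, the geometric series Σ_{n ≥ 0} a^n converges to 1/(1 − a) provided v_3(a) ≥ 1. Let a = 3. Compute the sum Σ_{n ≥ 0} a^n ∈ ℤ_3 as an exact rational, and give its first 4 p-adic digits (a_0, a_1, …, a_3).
Σ a^n = 1/(1 − a) = -1/2;  first 4 digits = (1, 1, 1, 1)

v_3(a) = 1 ≥ 1, so the series converges in ℤ_3 to 1/(1 − a) = 1/(1 − 3) = -1/2. Expand this rational in ℤ_3: compute digits iteratively via d_i = x_i mod 3, x_{i+1} = (x_i − d_i)/3. The first 4 digits are (1, 1, 1, 1).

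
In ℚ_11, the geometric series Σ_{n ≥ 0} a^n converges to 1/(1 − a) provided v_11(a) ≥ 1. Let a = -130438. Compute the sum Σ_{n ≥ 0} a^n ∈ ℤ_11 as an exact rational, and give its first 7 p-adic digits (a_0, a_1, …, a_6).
Σ a^n = 1/(1 − a) = 1/130439;  first 7 digits = (1, 0, 0, 1, 2, 10, 0)

v_11(a) = 3 ≥ 1, so the series converges in ℤ_11 to 1/(1 − a) = 1/(1 − (-130438)) = 1/130439. Expand this rational in ℤ_11: compute digits iteratively via d_i = x_i mod 11, x_{i+1} = (x_i − d_i)/11. The first 7 digits are (1, 0, 0, 1, 2, 10, 0).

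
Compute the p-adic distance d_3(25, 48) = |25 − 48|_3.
d_3(25, 48) = 1

Step 1 — x − y = 25 − 48 = -23. Step 2 — v_3(-23) = 0 (factor: -23 = −(3^0 · 23); the sign does not affect v_p). Step 3 — |x − y|_3 = 3^{0} = 1.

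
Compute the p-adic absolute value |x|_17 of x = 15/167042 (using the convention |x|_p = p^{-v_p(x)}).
|15/167042|_17 = 83521

Step 1 — compute v_17(x) by factoring powers of 17 out of the numerator and denominator: v_17(15/167042) = -4. Step 2 — apply |x|_p = p^{-v_p(x)} = 17^{4} = 83521.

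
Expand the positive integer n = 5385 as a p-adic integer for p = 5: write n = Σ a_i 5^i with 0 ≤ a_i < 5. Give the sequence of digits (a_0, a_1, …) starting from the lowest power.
(a_0, a_1, …) = (0, 2, 0, 3, 3, 1)

Repeated division by 5 gives the digits low-to-high: 5385 = 2·5^1 + 3·5^3 + 3·5^4 + 1·5^5. Digit sequence: (0, 2, 0, 3, 3, 1).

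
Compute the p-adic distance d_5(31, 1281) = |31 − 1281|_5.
d_5(31, 1281) = 1/625

Step 1 — x − y = 31 − 1281 = -1250. Step 2 — v_5(-1250) = 4 (factor: -1250 = −(5^4 · 2); the sign does not affect v_p). Step 3 — |x − y|_5 = 5^{-4} = 1/625.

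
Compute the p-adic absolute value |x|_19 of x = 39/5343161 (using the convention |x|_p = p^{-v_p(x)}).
|39/5343161|_19 = 130321

Step 1 — compute v_19(x) by factoring powers of 19 out of the numerator and denominator: v_19(39/5343161) = -4. Step 2 — apply |x|_p = p^{-v_p(x)} = 19^{4} = 130321.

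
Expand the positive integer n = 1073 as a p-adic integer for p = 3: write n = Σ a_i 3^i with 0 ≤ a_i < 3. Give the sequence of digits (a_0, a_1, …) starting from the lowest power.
(a_0, a_1, …) = (2, 0, 2, 0, 1, 1, 1)

Repeated division by 3 gives the digits low-to-high: 1073 = 2 + 2·3^2 + 1·3^4 + 1·3^5 + 1·3^6. Digit sequence: (2, 0, 2, 0, 1, 1, 1).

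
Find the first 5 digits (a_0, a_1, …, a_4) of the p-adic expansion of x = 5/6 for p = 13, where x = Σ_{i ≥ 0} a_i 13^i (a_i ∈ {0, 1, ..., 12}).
(a_0, …, a_4) = (3, 2, 2, 2, 2)

v_13(5/6) = 0 (numerator and denominator both coprime to 13), so x ∈ ℤ_13^×. Compute digits iteratively via a_i = x_i mod 13, x_{i+1} = (x_i − a_i)/13, with x_0 = x:
  x_0 = 5/6;  a_0 = 3;  x_1 = (x_0 − 3)/13 = -1/6
  x_1 = -1/6;  a_1 = 2;  x_2 = (x_1 − 2)/13 = -1/6
  x_2 = -1/6;  a_2 = 2;  x_3 = (x_2 − 2)/13 = -1/6
  x_3 = -1/6;  a_3 = 2;  x_4 = (x_3 − 2)/13 = -1/6
  x_4 = -1/6;  a_4 = 2;  x_5 = (x_4 − 2)/13 = -1/6
Digits: (3, 2, 2, 2, 2).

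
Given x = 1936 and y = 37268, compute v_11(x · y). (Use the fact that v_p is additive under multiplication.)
v_11(72150848) = 5

v_p(x) = 2 (factor: 1936 = 11^2 · 16); v_p(y) = 3 (factor: 37268 = 11^3 · 28). Additivity: v_p(xy) = v_p(x) + v_p(y) = 2 + 3 = 5. (Direct check: xy = 72150848 = 11^5 · (448).)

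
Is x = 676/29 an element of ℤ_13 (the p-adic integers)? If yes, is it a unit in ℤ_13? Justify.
x ∈ ℤ_13 but not a unit; v_13(x) = 2 > 0

ℤ_13 = {x ∈ ℚ_13 : v_13(x) ≥ 0} and ℤ_13^× = {x ∈ ℤ_13 : v_13(x) = 0}. Here v_13(676/29) = v_13(num) − v_13(den) = 2; compare against these criteria.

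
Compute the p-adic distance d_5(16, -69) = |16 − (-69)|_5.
d_5(16, -69) = 1/5

Step 1 — x − y = 16 − (-69) = 85. Step 2 — v_5(85) = 1 (factor: 85 = (5^1 · 17); the sign does not affect v_p). Step 3 — |x − y|_5 = 5^{-1} = 1/5.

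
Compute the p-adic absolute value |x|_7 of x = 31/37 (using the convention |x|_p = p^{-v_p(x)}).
|31/37|_7 = 1

Step 1 — compute v_7(x) by factoring powers of 7 out of the numerator and denominator: v_7(31/37) = 0. Step 2 — apply |x|_p = p^{-v_p(x)} = 7^{0} = 1.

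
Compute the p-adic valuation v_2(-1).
v_2(-1) = 0

v_2(n) is the largest exponent k such that 2^k divides n. Factor out: -1 = -2^0 · 1. (Sign doesn't affect v_p.) So v_2(-1) = 0.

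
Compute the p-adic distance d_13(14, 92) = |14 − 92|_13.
d_13(14, 92) = 1/13

Step 1 — x − y = 14 − 92 = -78. Step 2 — v_13(-78) = 1 (factor: -78 = −(13^1 · 6); the sign does not affect v_p). Step 3 — |x − y|_13 = 13^{-1} = 1/13.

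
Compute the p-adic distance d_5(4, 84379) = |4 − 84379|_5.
d_5(4, 84379) = 1/3125

Step 1 — x − y = 4 − 84379 = -84375. Step 2 — v_5(-84375) = 5 (factor: -84375 = −(5^5 · 27); the sign does not affect v_p). Step 3 — |x − y|_5 = 5^{-5} = 1/3125.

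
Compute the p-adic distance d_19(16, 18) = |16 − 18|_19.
d_19(16, 18) = 1

Step 1 — x − y = 16 − 18 = -2. Step 2 — v_19(-2) = 0 (factor: -2 = −(19^0 · 2); the sign does not affect v_p). Step 3 — |x − y|_19 = 19^{0} = 1.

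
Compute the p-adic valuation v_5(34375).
v_5(34375) = 5

v_5(n) is the largest exponent k such that 5^k divides n. Factor out: 34375 = 5^5 · 11. (Sign doesn't affect v_p.) So v_5(34375) = 5.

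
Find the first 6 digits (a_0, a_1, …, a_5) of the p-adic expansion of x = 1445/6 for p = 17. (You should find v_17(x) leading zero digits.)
(a_0, …, a_5) = (0, 0, 15, 2, 14, 2)

v_17(1445/6) = 2, so a_0 = ... = a_1 = 0. Factor out: x = 17^2 · u with u = 5/6 a unit in ℤ_17. Expand u iteratively via a_{v+i} = u_i mod 17, u_{i+1} = (u_i − a_{v+i})/17:
  u_0 = 5/6;  a_2 = 15;  u_1 = (u_0 − 15)/17 = -5/6
  u_1 = -5/6;  a_3 = 2;  u_2 = (u_1 − 2)/17 = -1/6
  u_2 = -1/6;  a_4 = 14;  u_3 = (u_2 − 14)/17 = -5/6
  u_3 = -5/6;  a_5 = 2;  u_4 = (u_3 − 2)/17 = -1/6
Digits: (0, 0, 15, 2, 14, 2).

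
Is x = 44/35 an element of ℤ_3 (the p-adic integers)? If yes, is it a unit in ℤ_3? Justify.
x ∈ ℤ_3^× (unit); v_3(x) = 0

ℤ_3 = {x ∈ ℚ_3 : v_3(x) ≥ 0} and ℤ_3^× = {x ∈ ℤ_3 : v_3(x) = 0}. Here v_3(44/35) = v_3(num) − v_3(den) = 0; compare against these criteria.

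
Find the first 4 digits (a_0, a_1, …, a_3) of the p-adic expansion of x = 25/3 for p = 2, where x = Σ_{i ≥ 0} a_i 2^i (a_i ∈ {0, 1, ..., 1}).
(a_0, …, a_3) = (1, 1, 0, 0)

v_2(25/3) = 0 (numerator and denominator both coprime to 2), so x ∈ ℤ_2^×. Compute digits iteratively via a_i = x_i mod 2, x_{i+1} = (x_i − a_i)/2, with x_0 = x:
  x_0 = 25/3;  a_0 = 1;  x_1 = (x_0 − 1)/2 = 11/3
  x_1 = 11/3;  a_1 = 1;  x_2 = (x_1 − 1)/2 = 4/3
  x_2 = 4/3;  a_2 = 0;  x_3 = (x_2 − 0)/2 = 2/3
  x_3 = 2/3;  a_3 = 0;  x_4 = (x_3 − 0)/2 = 1/3
Digits: (1, 1, 0, 0).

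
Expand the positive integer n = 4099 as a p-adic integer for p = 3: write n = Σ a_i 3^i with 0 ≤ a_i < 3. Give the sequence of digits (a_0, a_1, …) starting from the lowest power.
(a_0, a_1, …) = (1, 1, 2, 1, 2, 1, 2, 1)

Repeated division by 3 gives the digits low-to-high: 4099 = 1 + 1·3^1 + 2·3^2 + 1·3^3 + 2·3^4 + 1·3^5 + 2·3^6 + 1·3^7. Digit sequence: (1, 1, 2, 1, 2, 1, 2, 1).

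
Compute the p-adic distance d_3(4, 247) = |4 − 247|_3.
d_3(4, 247) = 1/243

Step 1 — x − y = 4 − 247 = -243. Step 2 — v_3(-243) = 5 (factor: -243 = −(3^5 · 1); the sign does not affect v_p). Step 3 — |x − y|_3 = 3^{-5} = 1/243.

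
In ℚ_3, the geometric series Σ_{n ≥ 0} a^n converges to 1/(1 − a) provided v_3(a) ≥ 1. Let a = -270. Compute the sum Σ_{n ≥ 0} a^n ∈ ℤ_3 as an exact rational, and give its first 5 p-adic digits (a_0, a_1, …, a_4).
Σ a^n = 1/(1 − a) = 1/271;  first 5 digits = (1, 0, 0, 2, 2)

v_3(a) = 3 ≥ 1, so the series converges in ℤ_3 to 1/(1 − a) = 1/(1 − (-270)) = 1/271. Expand this rational in ℤ_3: compute digits iteratively via d_i = x_i mod 3, x_{i+1} = (x_i − d_i)/3. The first 5 digits are (1, 0, 0, 2, 2).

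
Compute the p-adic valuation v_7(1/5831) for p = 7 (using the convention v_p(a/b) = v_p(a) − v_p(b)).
v_7(1/5831) = -3

Factor powers of 7 from the numerator and denominator of the reduced fraction: 1 = 7^0 · 1 and 5831 = 7^3 · 17. Apply v_p(a/b) = v_p(a) − v_p(b): v_7(1/5831) = 0 − 3 = -3.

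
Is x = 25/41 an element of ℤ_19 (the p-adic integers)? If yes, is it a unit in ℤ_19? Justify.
x ∈ ℤ_19^× (unit); v_19(x) = 0

ℤ_19 = {x ∈ ℚ_19 : v_19(x) ≥ 0} and ℤ_19^× = {x ∈ ℤ_19 : v_19(x) = 0}. Here v_19(25/41) = v_19(num) − v_19(den) = 0; compare against these criteria.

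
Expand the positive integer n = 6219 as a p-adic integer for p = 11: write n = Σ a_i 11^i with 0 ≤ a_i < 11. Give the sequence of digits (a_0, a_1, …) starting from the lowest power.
(a_0, a_1, …) = (4, 4, 7, 4)

Repeated division by 11 gives the digits low-to-high: 6219 = 4 + 4·11^1 + 7·11^2 + 4·11^3. Digit sequence: (4, 4, 7, 4).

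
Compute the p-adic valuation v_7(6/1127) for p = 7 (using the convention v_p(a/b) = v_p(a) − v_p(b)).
v_7(6/1127) = -2

Factor powers of 7 from the numerator and denominator of the reduced fraction: 6 = 7^0 · 6 and 1127 = 7^2 · 23. Apply v_p(a/b) = v_p(a) − v_p(b): v_7(6/1127) = 0 − 2 = -2.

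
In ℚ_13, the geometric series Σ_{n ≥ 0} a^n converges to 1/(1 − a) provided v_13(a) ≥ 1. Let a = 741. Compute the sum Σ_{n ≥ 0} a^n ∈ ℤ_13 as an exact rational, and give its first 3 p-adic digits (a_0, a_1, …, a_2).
Σ a^n = 1/(1 − a) = -1/740;  first 3 digits = (1, 5, 3)

v_13(a) = 1 ≥ 1, so the series converges in ℤ_13 to 1/(1 − a) = 1/(1 − 741) = -1/740. Expand this rational in ℤ_13: compute digits iteratively via d_i = x_i mod 13, x_{i+1} = (x_i − d_i)/13. The first 3 digits are (1, 5, 3).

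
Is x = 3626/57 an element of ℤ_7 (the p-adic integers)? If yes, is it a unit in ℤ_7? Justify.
x ∈ ℤ_7 but not a unit; v_7(x) = 2 > 0

ℤ_7 = {x ∈ ℚ_7 : v_7(x) ≥ 0} and ℤ_7^× = {x ∈ ℤ_7 : v_7(x) = 0}. Here v_7(3626/57) = v_7(num) − v_7(den) = 2; compare against these criteria.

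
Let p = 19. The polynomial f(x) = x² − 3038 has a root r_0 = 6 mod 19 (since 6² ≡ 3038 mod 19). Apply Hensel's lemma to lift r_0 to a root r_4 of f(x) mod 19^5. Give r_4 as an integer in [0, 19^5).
r_4 = 553970 (mod 2476099)

Hensel's recurrence: r_{i+1} = r_i − f(r_i)·(f′(r_i))^{-1} mod 19^{i+2}, with f′(x) = 2x. Iterate:
  r_0 = 6 (mod 19)
  r_1 = 196 (mod 361)
  r_2 = 5250 (mod 6859)
  r_3 = 32686 (mod 130321)
  r_4 = 553970 (mod 2476099)
Final: r_4 = 553970, and one checks f(r_4) ≡ 0 mod 19^5.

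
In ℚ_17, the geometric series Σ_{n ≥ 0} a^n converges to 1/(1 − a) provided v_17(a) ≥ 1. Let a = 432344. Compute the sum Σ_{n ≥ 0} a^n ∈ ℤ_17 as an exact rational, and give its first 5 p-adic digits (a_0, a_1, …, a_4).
Σ a^n = 1/(1 − a) = -1/432343;  first 5 digits = (1, 0, 0, 3, 5)

v_17(a) = 3 ≥ 1, so the series converges in ℤ_17 to 1/(1 − a) = 1/(1 − 432344) = -1/432343. Expand this rational in ℤ_17: compute digits iteratively via d_i = x_i mod 17, x_{i+1} = (x_i − d_i)/17. The first 5 digits are (1, 0, 0, 3, 5).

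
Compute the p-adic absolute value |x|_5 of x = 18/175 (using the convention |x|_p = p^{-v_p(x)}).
|18/175|_5 = 25

Step 1 — compute v_5(x) by factoring powers of 5 out of the numerator and denominator: v_5(18/175) = -2. Step 2 — apply |x|_p = p^{-v_p(x)} = 5^{2} = 25.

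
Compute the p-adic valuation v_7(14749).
v_7(14749) = 3

v_7(n) is the largest exponent k such that 7^k divides n. Factor out: 14749 = 7^3 · 43. (Sign doesn't affect v_p.) So v_7(14749) = 3.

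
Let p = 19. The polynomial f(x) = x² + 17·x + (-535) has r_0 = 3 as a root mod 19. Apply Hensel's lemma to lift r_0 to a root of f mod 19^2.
r_1 = 212 (mod 361)

Hensel: r_{i+1} = r_i − f(r_i)·(f′(r_i))^{-1} mod 19^{i+2}, f′(x) = 2x + 17. Iterate:
  r_0 = 3 (mod 19)
  r_1 = 212 (mod 361)
Final: r = 212 satisfies f(r) ≡ 0 mod 19^2.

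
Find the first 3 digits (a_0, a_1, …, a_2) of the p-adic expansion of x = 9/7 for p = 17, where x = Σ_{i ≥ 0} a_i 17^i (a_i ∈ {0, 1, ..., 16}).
(a_0, …, a_2) = (11, 14, 4)

v_17(9/7) = 0 (numerator and denominator both coprime to 17), so x ∈ ℤ_17^×. Compute digits iteratively via a_i = x_i mod 17, x_{i+1} = (x_i − a_i)/17, with x_0 = x:
  x_0 = 9/7;  a_0 = 11;  x_1 = (x_0 − 11)/17 = -4/7
  x_1 = -4/7;  a_1 = 14;  x_2 = (x_1 − 14)/17 = -6/7
  x_2 = -6/7;  a_2 = 4;  x_3 = (x_2 − 4)/17 = -2/7
Digits: (11, 14, 4).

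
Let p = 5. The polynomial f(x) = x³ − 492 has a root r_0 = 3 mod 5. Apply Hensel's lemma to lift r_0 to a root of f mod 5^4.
r_3 = 248 (mod 625)

Hensel: r_{i+1} = r_i − f(r_i)/f′(r_i) mod 5^{i+2}, where f′(x) = 3x². Iterate:
  r_0 = 3 (mod 5)
  r_1 = 23 (mod 25)
  r_2 = 123 (mod 125)
  r_3 = 248 (mod 625)
Final: r = 248 with f(r) ≡ 0 mod 5^4.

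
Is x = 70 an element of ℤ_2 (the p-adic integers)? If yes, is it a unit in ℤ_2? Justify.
x ∈ ℤ_2 but not a unit; v_2(x) = 1 > 0

ℤ_2 = {x ∈ ℚ_2 : v_2(x) ≥ 0} and ℤ_2^× = {x ∈ ℤ_2 : v_2(x) = 0}. Here v_2(70) = v_2(num) − v_2(den) = 1; compare against these criteria.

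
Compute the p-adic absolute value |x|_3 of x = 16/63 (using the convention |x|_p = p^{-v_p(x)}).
|16/63|_3 = 9

Step 1 — compute v_3(x) by factoring powers of 3 out of the numerator and denominator: v_3(16/63) = -2. Step 2 — apply |x|_p = p^{-v_p(x)} = 3^{2} = 9.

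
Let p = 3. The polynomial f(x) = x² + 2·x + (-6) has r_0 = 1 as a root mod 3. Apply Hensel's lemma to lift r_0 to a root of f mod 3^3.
r_2 = 13 (mod 27)

Hensel: r_{i+1} = r_i − f(r_i)·(f′(r_i))^{-1} mod 3^{i+2}, f′(x) = 2x + 2. Iterate:
  r_0 = 1 (mod 3)
  r_1 = 4 (mod 9)
  r_2 = 13 (mod 27)
Final: r = 13 satisfies f(r) ≡ 0 mod 3^3.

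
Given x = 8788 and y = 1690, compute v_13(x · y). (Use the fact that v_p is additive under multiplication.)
v_13(14851720) = 5

v_p(x) = 3 (factor: 8788 = 13^3 · 4); v_p(y) = 2 (factor: 1690 = 13^2 · 10). Additivity: v_p(xy) = v_p(x) + v_p(y) = 3 + 2 = 5. (Direct check: xy = 14851720 = 13^5 · (40).)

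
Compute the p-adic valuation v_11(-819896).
v_11(-819896) = 4

v_11(n) is the largest exponent k such that 11^k divides n. Factor out: -819896 = -11^4 · 56. (Sign doesn't affect v_p.) So v_11(-819896) = 4.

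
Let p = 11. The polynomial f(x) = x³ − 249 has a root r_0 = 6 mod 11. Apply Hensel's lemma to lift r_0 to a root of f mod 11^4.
r_3 = 11182 (mod 14641)

Hensel: r_{i+1} = r_i − f(r_i)/f′(r_i) mod 11^{i+2}, where f′(x) = 3x². Iterate:
  r_0 = 6 (mod 11)
  r_1 = 50 (mod 121)
  r_2 = 534 (mod 1331)
  r_3 = 11182 (mod 14641)
Final: r = 11182 with f(r) ≡ 0 mod 11^4.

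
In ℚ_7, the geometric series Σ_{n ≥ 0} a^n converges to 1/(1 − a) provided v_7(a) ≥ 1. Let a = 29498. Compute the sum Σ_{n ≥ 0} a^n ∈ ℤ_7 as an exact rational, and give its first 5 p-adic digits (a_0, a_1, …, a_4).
Σ a^n = 1/(1 − a) = -1/29497;  first 5 digits = (1, 0, 0, 2, 5)

v_7(a) = 3 ≥ 1, so the series converges in ℤ_7 to 1/(1 − a) = 1/(1 − 29498) = -1/29497. Expand this rational in ℤ_7: compute digits iteratively via d_i = x_i mod 7, x_{i+1} = (x_i − d_i)/7. The first 5 digits are (1, 0, 0, 2, 5).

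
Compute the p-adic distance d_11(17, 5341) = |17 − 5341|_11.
d_11(17, 5341) = 1/1331

Step 1 — x − y = 17 − 5341 = -5324. Step 2 — v_11(-5324) = 3 (factor: -5324 = −(11^3 · 4); the sign does not affect v_p). Step 3 — |x − y|_11 = 11^{-3} = 1/1331.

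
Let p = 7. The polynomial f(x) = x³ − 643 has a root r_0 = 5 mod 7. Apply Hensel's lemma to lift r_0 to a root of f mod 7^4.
r_3 = 1706 (mod 2401)

Hensel: r_{i+1} = r_i − f(r_i)/f′(r_i) mod 7^{i+2}, where f′(x) = 3x². Iterate:
  r_0 = 5 (mod 7)
  r_1 = 40 (mod 49)
  r_2 = 334 (mod 343)
  r_3 = 1706 (mod 2401)
Final: r = 1706 with f(r) ≡ 0 mod 7^4.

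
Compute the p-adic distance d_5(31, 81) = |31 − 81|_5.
d_5(31, 81) = 1/25

Step 1 — x − y = 31 − 81 = -50. Step 2 — v_5(-50) = 2 (factor: -50 = −(5^2 · 2); the sign does not affect v_p). Step 3 — |x − y|_5 = 5^{-2} = 1/25.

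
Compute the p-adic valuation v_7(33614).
v_7(33614) = 5

v_7(n) is the largest exponent k such that 7^k divides n. Factor out: 33614 = 7^5 · 2. (Sign doesn't affect v_p.) So v_7(33614) = 5.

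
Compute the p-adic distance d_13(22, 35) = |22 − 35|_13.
d_13(22, 35) = 1/13

Step 1 — x − y = 22 − 35 = -13. Step 2 — v_13(-13) = 1 (factor: -13 = −(13^1 · 1); the sign does not affect v_p). Step 3 — |x − y|_13 = 13^{-1} = 1/13.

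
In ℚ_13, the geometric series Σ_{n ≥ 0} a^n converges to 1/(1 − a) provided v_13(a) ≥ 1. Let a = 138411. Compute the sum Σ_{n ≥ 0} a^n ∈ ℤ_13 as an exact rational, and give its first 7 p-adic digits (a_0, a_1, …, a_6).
Σ a^n = 1/(1 − a) = -1/138410;  first 7 digits = (1, 0, 0, 11, 4, 0, 4)

v_13(a) = 3 ≥ 1, so the series converges in ℤ_13 to 1/(1 − a) = 1/(1 − 138411) = -1/138410. Expand this rational in ℤ_13: compute digits iteratively via d_i = x_i mod 13, x_{i+1} = (x_i − d_i)/13. The first 7 digits are (1, 0, 0, 11, 4, 0, 4).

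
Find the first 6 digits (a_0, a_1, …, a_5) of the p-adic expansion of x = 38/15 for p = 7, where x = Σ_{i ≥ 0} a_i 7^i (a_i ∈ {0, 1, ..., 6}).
(a_0, …, a_5) = (3, 6, 1, 3, 0, 6)

v_7(38/15) = 0 (numerator and denominator both coprime to 7), so x ∈ ℤ_7^×. Compute digits iteratively via a_i = x_i mod 7, x_{i+1} = (x_i − a_i)/7, with x_0 = x:
  x_0 = 38/15;  a_0 = 3;  x_1 = (x_0 − 3)/7 = -1/15
  x_1 = -1/15;  a_1 = 6;  x_2 = (x_1 − 6)/7 = -13/15
  x_2 = -13/15;  a_2 = 1;  x_3 = (x_2 − 1)/7 = -4/15
  x_3 = -4/15;  a_3 = 3;  x_4 = (x_3 − 3)/7 = -7/15
  x_4 = -7/15;  a_4 = 0;  x_5 = (x_4 − 0)/7 = -1/15
  x_5 = -1/15;  a_5 = 6;  x_6 = (x_5 − 6)/7 = -13/15
Digits: (3, 6, 1, 3, 0, 6).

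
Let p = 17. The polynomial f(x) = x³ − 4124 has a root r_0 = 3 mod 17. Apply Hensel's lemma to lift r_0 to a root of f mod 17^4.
r_3 = 11597 (mod 83521)

Hensel: r_{i+1} = r_i − f(r_i)/f′(r_i) mod 17^{i+2}, where f′(x) = 3x². Iterate:
  r_0 = 3 (mod 17)
  r_1 = 37 (mod 289)
  r_2 = 1771 (mod 4913)
  r_3 = 11597 (mod 83521)
Final: r = 11597 with f(r) ≡ 0 mod 17^4.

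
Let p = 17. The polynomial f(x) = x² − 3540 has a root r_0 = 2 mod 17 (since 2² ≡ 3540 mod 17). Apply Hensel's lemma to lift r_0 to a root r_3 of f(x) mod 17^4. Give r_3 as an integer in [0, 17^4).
r_3 = 46259 (mod 83521)

Hensel's recurrence: r_{i+1} = r_i − f(r_i)·(f′(r_i))^{-1} mod 17^{i+2}, with f′(x) = 2x. Iterate:
  r_0 = 2 (mod 17)
  r_1 = 19 (mod 289)
  r_2 = 2042 (mod 4913)
  r_3 = 46259 (mod 83521)
Final: r_3 = 46259, and one checks f(r_3) ≡ 0 mod 17^4.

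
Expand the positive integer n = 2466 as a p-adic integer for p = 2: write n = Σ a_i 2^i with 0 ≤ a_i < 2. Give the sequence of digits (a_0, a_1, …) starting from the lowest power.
(a_0, a_1, …) = (0, 1, 0, 0, 0, 1, 0, 1, 1, 0, 0, 1)

Repeated division by 2 gives the digits low-to-high: 2466 = 1·2^1 + 1·2^5 + 1·2^7 + 1·2^8 + 1·2^11. Digit sequence: (0, 1, 0, 0, 0, 1, 0, 1, 1, 0, 0, 1).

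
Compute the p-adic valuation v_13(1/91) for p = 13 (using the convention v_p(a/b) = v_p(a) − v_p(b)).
v_13(1/91) = -1

Factor powers of 13 from the numerator and denominator of the reduced fraction: 1 = 13^0 · 1 and 91 = 13^1 · 7. Apply v_p(a/b) = v_p(a) − v_p(b): v_13(1/91) = 0 − 1 = -1.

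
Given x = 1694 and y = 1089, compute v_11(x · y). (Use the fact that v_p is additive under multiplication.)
v_11(1844766) = 4

v_p(x) = 2 (factor: 1694 = 11^2 · 14); v_p(y) = 2 (factor: 1089 = 11^2 · 9). Additivity: v_p(xy) = v_p(x) + v_p(y) = 2 + 2 = 4. (Direct check: xy = 1844766 = 11^4 · (126).)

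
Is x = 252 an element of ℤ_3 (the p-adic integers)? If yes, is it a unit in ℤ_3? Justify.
x ∈ ℤ_3 but not a unit; v_3(x) = 2 > 0

ℤ_3 = {x ∈ ℚ_3 : v_3(x) ≥ 0} and ℤ_3^× = {x ∈ ℤ_3 : v_3(x) = 0}. Here v_3(252) = v_3(num) − v_3(den) = 2; compare against these criteria.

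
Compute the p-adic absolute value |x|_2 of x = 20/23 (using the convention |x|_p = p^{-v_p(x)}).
|20/23|_2 = 1/4

Step 1 — compute v_2(x) by factoring powers of 2 out of the numerator and denominator: v_2(20/23) = 2. Step 2 — apply |x|_p = p^{-v_p(x)} = 2^{-2} = 1/4.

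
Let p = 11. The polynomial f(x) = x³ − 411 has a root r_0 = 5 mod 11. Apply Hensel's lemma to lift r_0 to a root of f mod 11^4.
r_3 = 11962 (mod 14641)

Hensel: r_{i+1} = r_i − f(r_i)/f′(r_i) mod 11^{i+2}, where f′(x) = 3x². Iterate:
  r_0 = 5 (mod 11)
  r_1 = 104 (mod 121)
  r_2 = 1314 (mod 1331)
  r_3 = 11962 (mod 14641)
Final: r = 11962 with f(r) ≡ 0 mod 11^4.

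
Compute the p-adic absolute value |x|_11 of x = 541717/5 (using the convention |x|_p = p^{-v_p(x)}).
|541717/5|_11 = 1/14641

Step 1 — compute v_11(x) by factoring powers of 11 out of the numerator and denominator: v_11(541717/5) = 4. Step 2 — apply |x|_p = p^{-v_p(x)} = 11^{-4} = 1/14641.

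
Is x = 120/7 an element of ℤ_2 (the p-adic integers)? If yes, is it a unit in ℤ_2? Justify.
x ∈ ℤ_2 but not a unit; v_2(x) = 3 > 0

ℤ_2 = {x ∈ ℚ_2 : v_2(x) ≥ 0} and ℤ_2^× = {x ∈ ℤ_2 : v_2(x) = 0}. Here v_2(120/7) = v_2(num) − v_2(den) = 3; compare against these criteria.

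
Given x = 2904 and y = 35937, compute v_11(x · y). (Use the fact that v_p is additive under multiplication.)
v_11(104361048) = 5

v_p(x) = 2 (factor: 2904 = 11^2 · 24); v_p(y) = 3 (factor: 35937 = 11^3 · 27). Additivity: v_p(xy) = v_p(x) + v_p(y) = 2 + 3 = 5. (Direct check: xy = 104361048 = 11^5 · (648).)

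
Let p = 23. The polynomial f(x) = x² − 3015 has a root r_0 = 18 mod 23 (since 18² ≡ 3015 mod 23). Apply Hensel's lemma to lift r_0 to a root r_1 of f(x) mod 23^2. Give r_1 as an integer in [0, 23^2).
r_1 = 225 (mod 529)

Hensel's recurrence: r_{i+1} = r_i − f(r_i)·(f′(r_i))^{-1} mod 23^{i+2}, with f′(x) = 2x. Iterate:
  r_0 = 18 (mod 23)
  r_1 = 225 (mod 529)
Final: r_1 = 225, and one checks f(r_1) ≡ 0 mod 23^2.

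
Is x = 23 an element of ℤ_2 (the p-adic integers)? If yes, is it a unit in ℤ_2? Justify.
x ∈ ℤ_2^× (unit); v_2(x) = 0

ℤ_2 = {x ∈ ℚ_2 : v_2(x) ≥ 0} and ℤ_2^× = {x ∈ ℤ_2 : v_2(x) = 0}. Here v_2(23) = v_2(num) − v_2(den) = 0; compare against these criteria.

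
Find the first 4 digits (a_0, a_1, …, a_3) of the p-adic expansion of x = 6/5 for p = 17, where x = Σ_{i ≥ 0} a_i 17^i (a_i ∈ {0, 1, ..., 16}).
(a_0, …, a_3) = (8, 3, 10, 13)

v_17(6/5) = 0 (numerator and denominator both coprime to 17), so x ∈ ℤ_17^×. Compute digits iteratively via a_i = x_i mod 17, x_{i+1} = (x_i − a_i)/17, with x_0 = x:
  x_0 = 6/5;  a_0 = 8;  x_1 = (x_0 − 8)/17 = -2/5
  x_1 = -2/5;  a_1 = 3;  x_2 = (x_1 − 3)/17 = -1/5
  x_2 = -1/5;  a_2 = 10;  x_3 = (x_2 − 10)/17 = -3/5
  x_3 = -3/5;  a_3 = 13;  x_4 = (x_3 − 13)/17 = -4/5
Digits: (8, 3, 10, 13).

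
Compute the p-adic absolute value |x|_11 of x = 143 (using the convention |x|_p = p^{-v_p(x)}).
|143|_11 = 1/11

Step 1 — compute v_11(x) by factoring powers of 11 out of the numerator and denominator: v_11(143) = 1. Step 2 — apply |x|_p = p^{-v_p(x)} = 11^{-1} = 1/11.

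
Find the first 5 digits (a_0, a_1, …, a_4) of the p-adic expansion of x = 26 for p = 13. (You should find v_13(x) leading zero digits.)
(a_0, …, a_4) = (0, 2, 0, 0, 0)

v_13(26) = 1, so a_0 = ... = a_0 = 0. Factor out: x = 13^1 · u with u = 2 a unit in ℤ_13. Expand u iteratively via a_{v+i} = u_i mod 13, u_{i+1} = (u_i − a_{v+i})/13:
  u_0 = 2;  a_1 = 2;  u_1 = (u_0 − 2)/13 = 0
  u_1 = 0;  a_2 = 0;  u_2 = (u_1 − 0)/13 = 0
  u_2 = 0;  a_3 = 0;  u_3 = (u_2 − 0)/13 = 0
  u_3 = 0;  a_4 = 0;  u_4 = (u_3 − 0)/13 = 0
Digits: (0, 2, 0, 0, 0).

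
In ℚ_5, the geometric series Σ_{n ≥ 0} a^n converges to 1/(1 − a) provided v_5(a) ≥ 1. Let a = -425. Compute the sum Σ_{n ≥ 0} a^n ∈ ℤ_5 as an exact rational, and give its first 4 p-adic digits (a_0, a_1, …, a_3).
Σ a^n = 1/(1 − a) = 1/426;  first 4 digits = (1, 0, 3, 1)

v_5(a) = 2 ≥ 1, so the series converges in ℤ_5 to 1/(1 − a) = 1/(1 − (-425)) = 1/426. Expand this rational in ℤ_5: compute digits iteratively via d_i = x_i mod 5, x_{i+1} = (x_i − d_i)/5. The first 4 digits are (1, 0, 3, 1).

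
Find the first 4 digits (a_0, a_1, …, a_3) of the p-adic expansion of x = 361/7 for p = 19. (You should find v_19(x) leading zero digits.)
(a_0, …, a_3) = (0, 0, 11, 13)

v_19(361/7) = 2, so a_0 = ... = a_1 = 0. Factor out: x = 19^2 · u with u = 1/7 a unit in ℤ_19. Expand u iteratively via a_{v+i} = u_i mod 19, u_{i+1} = (u_i − a_{v+i})/19:
  u_0 = 1/7;  a_2 = 11;  u_1 = (u_0 − 11)/19 = -4/7
  u_1 = -4/7;  a_3 = 13;  u_2 = (u_1 − 13)/19 = -5/7
Digits: (0, 0, 11, 13).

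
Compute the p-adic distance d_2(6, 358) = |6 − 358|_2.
d_2(6, 358) = 1/32

Step 1 — x − y = 6 − 358 = -352. Step 2 — v_2(-352) = 5 (factor: -352 = −(2^5 · 11); the sign does not affect v_p). Step 3 — |x − y|_2 = 2^{-5} = 1/32.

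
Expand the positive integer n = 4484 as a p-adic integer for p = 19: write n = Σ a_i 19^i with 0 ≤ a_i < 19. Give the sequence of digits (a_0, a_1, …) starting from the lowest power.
(a_0, a_1, …) = (0, 8, 12)

Repeated division by 19 gives the digits low-to-high: 4484 = 8·19^1 + 12·19^2. Digit sequence: (0, 8, 12).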